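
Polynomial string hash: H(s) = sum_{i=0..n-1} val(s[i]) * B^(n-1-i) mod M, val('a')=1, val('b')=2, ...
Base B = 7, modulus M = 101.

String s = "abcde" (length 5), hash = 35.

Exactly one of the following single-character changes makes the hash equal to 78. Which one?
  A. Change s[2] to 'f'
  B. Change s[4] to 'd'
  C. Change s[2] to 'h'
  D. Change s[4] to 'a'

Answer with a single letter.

Option A: s[2]='c'->'f', delta=(6-3)*7^2 mod 101 = 46, hash=35+46 mod 101 = 81
Option B: s[4]='e'->'d', delta=(4-5)*7^0 mod 101 = 100, hash=35+100 mod 101 = 34
Option C: s[2]='c'->'h', delta=(8-3)*7^2 mod 101 = 43, hash=35+43 mod 101 = 78 <-- target
Option D: s[4]='e'->'a', delta=(1-5)*7^0 mod 101 = 97, hash=35+97 mod 101 = 31

Answer: C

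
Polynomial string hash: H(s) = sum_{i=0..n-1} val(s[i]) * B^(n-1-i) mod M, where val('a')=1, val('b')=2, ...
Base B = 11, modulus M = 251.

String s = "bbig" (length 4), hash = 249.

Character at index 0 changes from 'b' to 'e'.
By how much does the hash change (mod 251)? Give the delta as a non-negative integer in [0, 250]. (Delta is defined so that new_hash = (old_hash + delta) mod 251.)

Delta formula: (val(new) - val(old)) * B^(n-1-k) mod M
  val('e') - val('b') = 5 - 2 = 3
  B^(n-1-k) = 11^3 mod 251 = 76
  Delta = 3 * 76 mod 251 = 228

Answer: 228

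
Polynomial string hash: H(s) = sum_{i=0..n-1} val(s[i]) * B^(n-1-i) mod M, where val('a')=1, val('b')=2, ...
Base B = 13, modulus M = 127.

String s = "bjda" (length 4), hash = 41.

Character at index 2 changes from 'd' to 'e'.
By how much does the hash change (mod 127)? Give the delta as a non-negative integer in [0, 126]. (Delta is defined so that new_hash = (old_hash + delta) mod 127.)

Answer: 13

Derivation:
Delta formula: (val(new) - val(old)) * B^(n-1-k) mod M
  val('e') - val('d') = 5 - 4 = 1
  B^(n-1-k) = 13^1 mod 127 = 13
  Delta = 1 * 13 mod 127 = 13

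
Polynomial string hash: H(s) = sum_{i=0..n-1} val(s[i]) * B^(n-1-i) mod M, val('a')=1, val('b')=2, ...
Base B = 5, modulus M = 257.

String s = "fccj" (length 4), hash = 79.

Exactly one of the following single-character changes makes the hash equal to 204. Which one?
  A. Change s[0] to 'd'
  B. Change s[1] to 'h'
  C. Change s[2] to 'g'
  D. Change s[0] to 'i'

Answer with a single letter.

Option A: s[0]='f'->'d', delta=(4-6)*5^3 mod 257 = 7, hash=79+7 mod 257 = 86
Option B: s[1]='c'->'h', delta=(8-3)*5^2 mod 257 = 125, hash=79+125 mod 257 = 204 <-- target
Option C: s[2]='c'->'g', delta=(7-3)*5^1 mod 257 = 20, hash=79+20 mod 257 = 99
Option D: s[0]='f'->'i', delta=(9-6)*5^3 mod 257 = 118, hash=79+118 mod 257 = 197

Answer: B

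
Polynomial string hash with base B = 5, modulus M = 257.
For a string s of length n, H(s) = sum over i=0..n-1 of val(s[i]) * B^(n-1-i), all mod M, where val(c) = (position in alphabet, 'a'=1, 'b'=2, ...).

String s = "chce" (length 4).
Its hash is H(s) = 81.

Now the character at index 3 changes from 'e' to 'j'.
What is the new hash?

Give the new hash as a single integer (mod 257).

val('e') = 5, val('j') = 10
Position k = 3, exponent = n-1-k = 0
B^0 mod M = 5^0 mod 257 = 1
Delta = (10 - 5) * 1 mod 257 = 5
New hash = (81 + 5) mod 257 = 86

Answer: 86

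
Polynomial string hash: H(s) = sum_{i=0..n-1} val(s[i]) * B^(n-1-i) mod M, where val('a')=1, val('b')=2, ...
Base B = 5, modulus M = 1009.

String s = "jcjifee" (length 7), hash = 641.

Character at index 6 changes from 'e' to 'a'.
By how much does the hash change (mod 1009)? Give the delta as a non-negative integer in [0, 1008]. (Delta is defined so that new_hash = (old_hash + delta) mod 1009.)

Delta formula: (val(new) - val(old)) * B^(n-1-k) mod M
  val('a') - val('e') = 1 - 5 = -4
  B^(n-1-k) = 5^0 mod 1009 = 1
  Delta = -4 * 1 mod 1009 = 1005

Answer: 1005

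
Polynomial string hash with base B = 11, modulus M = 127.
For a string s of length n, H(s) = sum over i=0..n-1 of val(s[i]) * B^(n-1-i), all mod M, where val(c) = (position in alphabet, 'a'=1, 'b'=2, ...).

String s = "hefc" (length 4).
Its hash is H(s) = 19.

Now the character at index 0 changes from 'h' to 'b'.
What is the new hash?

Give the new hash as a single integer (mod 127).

Answer: 34

Derivation:
val('h') = 8, val('b') = 2
Position k = 0, exponent = n-1-k = 3
B^3 mod M = 11^3 mod 127 = 61
Delta = (2 - 8) * 61 mod 127 = 15
New hash = (19 + 15) mod 127 = 34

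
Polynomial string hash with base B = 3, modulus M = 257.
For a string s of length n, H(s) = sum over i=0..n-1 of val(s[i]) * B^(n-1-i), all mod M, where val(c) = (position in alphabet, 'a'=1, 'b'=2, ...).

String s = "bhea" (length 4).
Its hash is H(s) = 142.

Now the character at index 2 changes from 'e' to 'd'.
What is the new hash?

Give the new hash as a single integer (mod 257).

Answer: 139

Derivation:
val('e') = 5, val('d') = 4
Position k = 2, exponent = n-1-k = 1
B^1 mod M = 3^1 mod 257 = 3
Delta = (4 - 5) * 3 mod 257 = 254
New hash = (142 + 254) mod 257 = 139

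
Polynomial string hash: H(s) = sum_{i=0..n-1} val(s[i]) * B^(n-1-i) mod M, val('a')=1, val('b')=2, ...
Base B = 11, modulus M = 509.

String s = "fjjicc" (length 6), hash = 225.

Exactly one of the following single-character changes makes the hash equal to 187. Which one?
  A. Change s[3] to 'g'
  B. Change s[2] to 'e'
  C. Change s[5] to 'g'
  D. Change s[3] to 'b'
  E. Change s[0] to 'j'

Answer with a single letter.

Option A: s[3]='i'->'g', delta=(7-9)*11^2 mod 509 = 267, hash=225+267 mod 509 = 492
Option B: s[2]='j'->'e', delta=(5-10)*11^3 mod 509 = 471, hash=225+471 mod 509 = 187 <-- target
Option C: s[5]='c'->'g', delta=(7-3)*11^0 mod 509 = 4, hash=225+4 mod 509 = 229
Option D: s[3]='i'->'b', delta=(2-9)*11^2 mod 509 = 171, hash=225+171 mod 509 = 396
Option E: s[0]='f'->'j', delta=(10-6)*11^5 mod 509 = 319, hash=225+319 mod 509 = 35

Answer: B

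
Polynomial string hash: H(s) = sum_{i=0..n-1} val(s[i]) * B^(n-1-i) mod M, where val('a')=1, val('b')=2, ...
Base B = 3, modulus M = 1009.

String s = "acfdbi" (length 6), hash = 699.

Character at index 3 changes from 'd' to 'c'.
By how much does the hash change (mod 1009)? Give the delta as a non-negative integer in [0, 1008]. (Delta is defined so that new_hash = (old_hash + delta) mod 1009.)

Delta formula: (val(new) - val(old)) * B^(n-1-k) mod M
  val('c') - val('d') = 3 - 4 = -1
  B^(n-1-k) = 3^2 mod 1009 = 9
  Delta = -1 * 9 mod 1009 = 1000

Answer: 1000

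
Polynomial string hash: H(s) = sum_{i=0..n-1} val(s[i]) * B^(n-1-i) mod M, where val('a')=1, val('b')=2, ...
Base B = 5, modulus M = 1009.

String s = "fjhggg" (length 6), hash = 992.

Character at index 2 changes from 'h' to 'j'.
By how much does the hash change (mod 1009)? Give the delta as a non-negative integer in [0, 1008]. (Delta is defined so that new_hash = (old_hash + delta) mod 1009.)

Delta formula: (val(new) - val(old)) * B^(n-1-k) mod M
  val('j') - val('h') = 10 - 8 = 2
  B^(n-1-k) = 5^3 mod 1009 = 125
  Delta = 2 * 125 mod 1009 = 250

Answer: 250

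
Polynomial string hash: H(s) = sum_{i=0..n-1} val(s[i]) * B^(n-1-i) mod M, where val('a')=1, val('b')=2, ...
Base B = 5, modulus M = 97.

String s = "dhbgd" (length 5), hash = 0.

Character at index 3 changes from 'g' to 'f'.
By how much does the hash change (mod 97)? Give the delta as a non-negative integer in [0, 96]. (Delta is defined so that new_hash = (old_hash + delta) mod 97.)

Answer: 92

Derivation:
Delta formula: (val(new) - val(old)) * B^(n-1-k) mod M
  val('f') - val('g') = 6 - 7 = -1
  B^(n-1-k) = 5^1 mod 97 = 5
  Delta = -1 * 5 mod 97 = 92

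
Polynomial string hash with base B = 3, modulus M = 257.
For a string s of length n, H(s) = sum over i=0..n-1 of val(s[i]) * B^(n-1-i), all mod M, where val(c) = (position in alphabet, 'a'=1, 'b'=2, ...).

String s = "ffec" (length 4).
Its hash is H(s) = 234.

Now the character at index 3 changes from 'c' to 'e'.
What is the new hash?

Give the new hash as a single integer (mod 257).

val('c') = 3, val('e') = 5
Position k = 3, exponent = n-1-k = 0
B^0 mod M = 3^0 mod 257 = 1
Delta = (5 - 3) * 1 mod 257 = 2
New hash = (234 + 2) mod 257 = 236

Answer: 236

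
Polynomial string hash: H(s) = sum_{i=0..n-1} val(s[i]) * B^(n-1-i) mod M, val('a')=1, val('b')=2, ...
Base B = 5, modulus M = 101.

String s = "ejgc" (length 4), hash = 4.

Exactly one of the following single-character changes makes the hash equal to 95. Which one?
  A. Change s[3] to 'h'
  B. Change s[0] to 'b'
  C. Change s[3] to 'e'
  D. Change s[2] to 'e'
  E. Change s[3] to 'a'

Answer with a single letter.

Option A: s[3]='c'->'h', delta=(8-3)*5^0 mod 101 = 5, hash=4+5 mod 101 = 9
Option B: s[0]='e'->'b', delta=(2-5)*5^3 mod 101 = 29, hash=4+29 mod 101 = 33
Option C: s[3]='c'->'e', delta=(5-3)*5^0 mod 101 = 2, hash=4+2 mod 101 = 6
Option D: s[2]='g'->'e', delta=(5-7)*5^1 mod 101 = 91, hash=4+91 mod 101 = 95 <-- target
Option E: s[3]='c'->'a', delta=(1-3)*5^0 mod 101 = 99, hash=4+99 mod 101 = 2

Answer: D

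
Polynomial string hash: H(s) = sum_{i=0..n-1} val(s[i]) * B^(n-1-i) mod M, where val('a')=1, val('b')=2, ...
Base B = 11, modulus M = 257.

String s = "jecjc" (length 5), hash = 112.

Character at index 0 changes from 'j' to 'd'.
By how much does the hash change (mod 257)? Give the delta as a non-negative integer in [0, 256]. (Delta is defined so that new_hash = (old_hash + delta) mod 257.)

Answer: 48

Derivation:
Delta formula: (val(new) - val(old)) * B^(n-1-k) mod M
  val('d') - val('j') = 4 - 10 = -6
  B^(n-1-k) = 11^4 mod 257 = 249
  Delta = -6 * 249 mod 257 = 48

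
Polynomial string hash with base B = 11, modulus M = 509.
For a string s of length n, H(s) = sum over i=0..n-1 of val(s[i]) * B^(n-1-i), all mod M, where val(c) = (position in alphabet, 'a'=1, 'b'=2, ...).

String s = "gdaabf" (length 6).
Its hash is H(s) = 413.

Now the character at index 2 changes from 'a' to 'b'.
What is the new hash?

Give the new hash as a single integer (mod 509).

Answer: 217

Derivation:
val('a') = 1, val('b') = 2
Position k = 2, exponent = n-1-k = 3
B^3 mod M = 11^3 mod 509 = 313
Delta = (2 - 1) * 313 mod 509 = 313
New hash = (413 + 313) mod 509 = 217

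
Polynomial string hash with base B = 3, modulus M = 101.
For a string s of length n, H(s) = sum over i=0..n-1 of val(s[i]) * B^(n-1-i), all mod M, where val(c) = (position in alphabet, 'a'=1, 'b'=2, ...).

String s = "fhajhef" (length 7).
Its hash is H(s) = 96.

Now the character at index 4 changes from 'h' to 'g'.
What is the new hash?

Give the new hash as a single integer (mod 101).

val('h') = 8, val('g') = 7
Position k = 4, exponent = n-1-k = 2
B^2 mod M = 3^2 mod 101 = 9
Delta = (7 - 8) * 9 mod 101 = 92
New hash = (96 + 92) mod 101 = 87

Answer: 87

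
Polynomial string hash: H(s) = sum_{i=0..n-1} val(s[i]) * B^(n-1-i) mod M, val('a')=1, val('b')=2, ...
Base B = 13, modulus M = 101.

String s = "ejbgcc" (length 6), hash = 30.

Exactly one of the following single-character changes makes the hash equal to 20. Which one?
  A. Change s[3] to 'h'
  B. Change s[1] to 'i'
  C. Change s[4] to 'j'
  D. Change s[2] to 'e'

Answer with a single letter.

Option A: s[3]='g'->'h', delta=(8-7)*13^2 mod 101 = 68, hash=30+68 mod 101 = 98
Option B: s[1]='j'->'i', delta=(9-10)*13^4 mod 101 = 22, hash=30+22 mod 101 = 52
Option C: s[4]='c'->'j', delta=(10-3)*13^1 mod 101 = 91, hash=30+91 mod 101 = 20 <-- target
Option D: s[2]='b'->'e', delta=(5-2)*13^3 mod 101 = 26, hash=30+26 mod 101 = 56

Answer: C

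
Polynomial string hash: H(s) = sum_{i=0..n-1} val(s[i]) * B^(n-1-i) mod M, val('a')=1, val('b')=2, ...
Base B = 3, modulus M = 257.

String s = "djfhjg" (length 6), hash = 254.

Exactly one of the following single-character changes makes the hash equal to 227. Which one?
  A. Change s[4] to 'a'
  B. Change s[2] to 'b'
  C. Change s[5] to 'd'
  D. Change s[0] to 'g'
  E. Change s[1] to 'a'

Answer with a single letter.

Option A: s[4]='j'->'a', delta=(1-10)*3^1 mod 257 = 230, hash=254+230 mod 257 = 227 <-- target
Option B: s[2]='f'->'b', delta=(2-6)*3^3 mod 257 = 149, hash=254+149 mod 257 = 146
Option C: s[5]='g'->'d', delta=(4-7)*3^0 mod 257 = 254, hash=254+254 mod 257 = 251
Option D: s[0]='d'->'g', delta=(7-4)*3^5 mod 257 = 215, hash=254+215 mod 257 = 212
Option E: s[1]='j'->'a', delta=(1-10)*3^4 mod 257 = 42, hash=254+42 mod 257 = 39

Answer: A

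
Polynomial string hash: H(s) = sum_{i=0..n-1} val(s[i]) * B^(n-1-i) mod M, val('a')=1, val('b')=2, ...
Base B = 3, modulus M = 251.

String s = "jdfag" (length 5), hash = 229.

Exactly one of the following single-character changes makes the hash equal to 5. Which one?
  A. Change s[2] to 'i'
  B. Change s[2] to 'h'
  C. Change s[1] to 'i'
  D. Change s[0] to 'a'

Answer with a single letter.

Option A: s[2]='f'->'i', delta=(9-6)*3^2 mod 251 = 27, hash=229+27 mod 251 = 5 <-- target
Option B: s[2]='f'->'h', delta=(8-6)*3^2 mod 251 = 18, hash=229+18 mod 251 = 247
Option C: s[1]='d'->'i', delta=(9-4)*3^3 mod 251 = 135, hash=229+135 mod 251 = 113
Option D: s[0]='j'->'a', delta=(1-10)*3^4 mod 251 = 24, hash=229+24 mod 251 = 2

Answer: A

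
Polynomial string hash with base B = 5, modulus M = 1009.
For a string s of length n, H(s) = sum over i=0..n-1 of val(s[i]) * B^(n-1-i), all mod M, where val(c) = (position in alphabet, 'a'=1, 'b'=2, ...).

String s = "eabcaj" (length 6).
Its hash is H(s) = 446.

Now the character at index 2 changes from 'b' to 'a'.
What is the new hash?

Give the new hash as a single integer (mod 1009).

val('b') = 2, val('a') = 1
Position k = 2, exponent = n-1-k = 3
B^3 mod M = 5^3 mod 1009 = 125
Delta = (1 - 2) * 125 mod 1009 = 884
New hash = (446 + 884) mod 1009 = 321

Answer: 321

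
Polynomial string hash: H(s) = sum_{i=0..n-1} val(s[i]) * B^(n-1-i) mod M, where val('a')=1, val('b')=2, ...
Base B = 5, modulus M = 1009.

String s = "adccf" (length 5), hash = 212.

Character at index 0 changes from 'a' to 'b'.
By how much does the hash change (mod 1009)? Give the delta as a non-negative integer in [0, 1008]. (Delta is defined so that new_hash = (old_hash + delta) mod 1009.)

Answer: 625

Derivation:
Delta formula: (val(new) - val(old)) * B^(n-1-k) mod M
  val('b') - val('a') = 2 - 1 = 1
  B^(n-1-k) = 5^4 mod 1009 = 625
  Delta = 1 * 625 mod 1009 = 625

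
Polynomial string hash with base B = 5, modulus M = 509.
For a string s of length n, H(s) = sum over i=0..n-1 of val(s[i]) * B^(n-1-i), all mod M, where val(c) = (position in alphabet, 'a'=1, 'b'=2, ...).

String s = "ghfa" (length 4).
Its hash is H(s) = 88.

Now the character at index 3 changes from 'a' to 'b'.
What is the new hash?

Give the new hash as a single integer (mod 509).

val('a') = 1, val('b') = 2
Position k = 3, exponent = n-1-k = 0
B^0 mod M = 5^0 mod 509 = 1
Delta = (2 - 1) * 1 mod 509 = 1
New hash = (88 + 1) mod 509 = 89

Answer: 89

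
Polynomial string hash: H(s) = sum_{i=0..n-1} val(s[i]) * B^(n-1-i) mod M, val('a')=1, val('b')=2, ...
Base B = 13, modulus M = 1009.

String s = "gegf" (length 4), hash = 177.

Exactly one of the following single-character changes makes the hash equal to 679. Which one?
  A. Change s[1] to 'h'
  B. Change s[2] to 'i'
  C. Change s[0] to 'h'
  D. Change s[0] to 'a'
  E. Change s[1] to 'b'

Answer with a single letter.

Answer: E

Derivation:
Option A: s[1]='e'->'h', delta=(8-5)*13^2 mod 1009 = 507, hash=177+507 mod 1009 = 684
Option B: s[2]='g'->'i', delta=(9-7)*13^1 mod 1009 = 26, hash=177+26 mod 1009 = 203
Option C: s[0]='g'->'h', delta=(8-7)*13^3 mod 1009 = 179, hash=177+179 mod 1009 = 356
Option D: s[0]='g'->'a', delta=(1-7)*13^3 mod 1009 = 944, hash=177+944 mod 1009 = 112
Option E: s[1]='e'->'b', delta=(2-5)*13^2 mod 1009 = 502, hash=177+502 mod 1009 = 679 <-- target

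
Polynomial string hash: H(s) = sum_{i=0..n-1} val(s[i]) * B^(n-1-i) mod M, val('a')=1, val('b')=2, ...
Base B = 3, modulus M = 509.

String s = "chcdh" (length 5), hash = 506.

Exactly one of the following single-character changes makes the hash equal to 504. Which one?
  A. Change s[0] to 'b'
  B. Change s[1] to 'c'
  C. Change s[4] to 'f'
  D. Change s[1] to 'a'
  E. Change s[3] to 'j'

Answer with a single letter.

Option A: s[0]='c'->'b', delta=(2-3)*3^4 mod 509 = 428, hash=506+428 mod 509 = 425
Option B: s[1]='h'->'c', delta=(3-8)*3^3 mod 509 = 374, hash=506+374 mod 509 = 371
Option C: s[4]='h'->'f', delta=(6-8)*3^0 mod 509 = 507, hash=506+507 mod 509 = 504 <-- target
Option D: s[1]='h'->'a', delta=(1-8)*3^3 mod 509 = 320, hash=506+320 mod 509 = 317
Option E: s[3]='d'->'j', delta=(10-4)*3^1 mod 509 = 18, hash=506+18 mod 509 = 15

Answer: C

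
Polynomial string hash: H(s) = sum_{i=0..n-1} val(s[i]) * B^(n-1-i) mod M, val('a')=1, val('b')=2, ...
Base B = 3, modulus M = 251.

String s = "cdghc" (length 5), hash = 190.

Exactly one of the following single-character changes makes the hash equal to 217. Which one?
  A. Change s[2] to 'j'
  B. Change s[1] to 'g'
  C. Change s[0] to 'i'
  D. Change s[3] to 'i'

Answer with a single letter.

Answer: A

Derivation:
Option A: s[2]='g'->'j', delta=(10-7)*3^2 mod 251 = 27, hash=190+27 mod 251 = 217 <-- target
Option B: s[1]='d'->'g', delta=(7-4)*3^3 mod 251 = 81, hash=190+81 mod 251 = 20
Option C: s[0]='c'->'i', delta=(9-3)*3^4 mod 251 = 235, hash=190+235 mod 251 = 174
Option D: s[3]='h'->'i', delta=(9-8)*3^1 mod 251 = 3, hash=190+3 mod 251 = 193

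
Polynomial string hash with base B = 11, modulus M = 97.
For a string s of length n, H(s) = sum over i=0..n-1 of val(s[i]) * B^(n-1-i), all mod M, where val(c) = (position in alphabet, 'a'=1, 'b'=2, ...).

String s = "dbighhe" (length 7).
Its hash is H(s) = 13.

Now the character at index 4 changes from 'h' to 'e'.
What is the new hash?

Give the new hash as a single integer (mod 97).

val('h') = 8, val('e') = 5
Position k = 4, exponent = n-1-k = 2
B^2 mod M = 11^2 mod 97 = 24
Delta = (5 - 8) * 24 mod 97 = 25
New hash = (13 + 25) mod 97 = 38

Answer: 38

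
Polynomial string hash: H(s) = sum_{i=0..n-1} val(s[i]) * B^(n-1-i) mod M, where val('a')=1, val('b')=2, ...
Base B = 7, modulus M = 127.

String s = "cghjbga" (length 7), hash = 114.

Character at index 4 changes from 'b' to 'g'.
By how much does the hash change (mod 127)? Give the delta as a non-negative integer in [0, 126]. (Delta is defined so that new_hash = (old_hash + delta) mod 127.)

Answer: 118

Derivation:
Delta formula: (val(new) - val(old)) * B^(n-1-k) mod M
  val('g') - val('b') = 7 - 2 = 5
  B^(n-1-k) = 7^2 mod 127 = 49
  Delta = 5 * 49 mod 127 = 118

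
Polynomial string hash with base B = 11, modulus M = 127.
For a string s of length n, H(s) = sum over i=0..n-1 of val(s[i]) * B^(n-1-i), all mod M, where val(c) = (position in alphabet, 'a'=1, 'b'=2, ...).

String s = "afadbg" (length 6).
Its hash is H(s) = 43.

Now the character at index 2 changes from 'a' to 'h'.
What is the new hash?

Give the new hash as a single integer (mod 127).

Answer: 89

Derivation:
val('a') = 1, val('h') = 8
Position k = 2, exponent = n-1-k = 3
B^3 mod M = 11^3 mod 127 = 61
Delta = (8 - 1) * 61 mod 127 = 46
New hash = (43 + 46) mod 127 = 89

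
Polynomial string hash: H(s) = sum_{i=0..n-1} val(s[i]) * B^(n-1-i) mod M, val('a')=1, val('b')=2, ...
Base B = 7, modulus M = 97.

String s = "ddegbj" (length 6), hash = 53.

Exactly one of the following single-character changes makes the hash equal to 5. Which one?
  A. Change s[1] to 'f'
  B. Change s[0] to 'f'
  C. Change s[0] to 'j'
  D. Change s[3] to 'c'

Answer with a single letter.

Answer: A

Derivation:
Option A: s[1]='d'->'f', delta=(6-4)*7^4 mod 97 = 49, hash=53+49 mod 97 = 5 <-- target
Option B: s[0]='d'->'f', delta=(6-4)*7^5 mod 97 = 52, hash=53+52 mod 97 = 8
Option C: s[0]='d'->'j', delta=(10-4)*7^5 mod 97 = 59, hash=53+59 mod 97 = 15
Option D: s[3]='g'->'c', delta=(3-7)*7^2 mod 97 = 95, hash=53+95 mod 97 = 51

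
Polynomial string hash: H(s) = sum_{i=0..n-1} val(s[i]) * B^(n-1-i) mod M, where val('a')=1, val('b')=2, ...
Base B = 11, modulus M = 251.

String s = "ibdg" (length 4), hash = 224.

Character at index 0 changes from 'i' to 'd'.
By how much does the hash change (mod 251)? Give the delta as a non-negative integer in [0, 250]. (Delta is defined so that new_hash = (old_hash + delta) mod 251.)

Delta formula: (val(new) - val(old)) * B^(n-1-k) mod M
  val('d') - val('i') = 4 - 9 = -5
  B^(n-1-k) = 11^3 mod 251 = 76
  Delta = -5 * 76 mod 251 = 122

Answer: 122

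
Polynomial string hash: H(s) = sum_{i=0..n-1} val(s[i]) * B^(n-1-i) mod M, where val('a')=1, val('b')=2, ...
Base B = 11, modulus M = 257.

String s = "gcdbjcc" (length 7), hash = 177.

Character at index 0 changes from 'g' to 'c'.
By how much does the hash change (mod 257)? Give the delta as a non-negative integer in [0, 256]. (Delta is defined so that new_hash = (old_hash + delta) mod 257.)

Delta formula: (val(new) - val(old)) * B^(n-1-k) mod M
  val('c') - val('g') = 3 - 7 = -4
  B^(n-1-k) = 11^6 mod 257 = 60
  Delta = -4 * 60 mod 257 = 17

Answer: 17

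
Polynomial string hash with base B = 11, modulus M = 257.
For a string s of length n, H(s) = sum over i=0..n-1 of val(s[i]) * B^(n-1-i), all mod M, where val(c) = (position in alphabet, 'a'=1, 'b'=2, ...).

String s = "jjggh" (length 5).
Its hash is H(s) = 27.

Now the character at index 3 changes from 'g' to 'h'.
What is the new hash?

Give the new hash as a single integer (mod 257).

Answer: 38

Derivation:
val('g') = 7, val('h') = 8
Position k = 3, exponent = n-1-k = 1
B^1 mod M = 11^1 mod 257 = 11
Delta = (8 - 7) * 11 mod 257 = 11
New hash = (27 + 11) mod 257 = 38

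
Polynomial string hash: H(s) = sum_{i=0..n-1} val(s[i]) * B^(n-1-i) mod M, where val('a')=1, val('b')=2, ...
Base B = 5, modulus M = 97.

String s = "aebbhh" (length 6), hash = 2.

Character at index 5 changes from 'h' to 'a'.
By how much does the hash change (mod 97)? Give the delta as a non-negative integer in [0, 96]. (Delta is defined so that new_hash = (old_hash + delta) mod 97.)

Answer: 90

Derivation:
Delta formula: (val(new) - val(old)) * B^(n-1-k) mod M
  val('a') - val('h') = 1 - 8 = -7
  B^(n-1-k) = 5^0 mod 97 = 1
  Delta = -7 * 1 mod 97 = 90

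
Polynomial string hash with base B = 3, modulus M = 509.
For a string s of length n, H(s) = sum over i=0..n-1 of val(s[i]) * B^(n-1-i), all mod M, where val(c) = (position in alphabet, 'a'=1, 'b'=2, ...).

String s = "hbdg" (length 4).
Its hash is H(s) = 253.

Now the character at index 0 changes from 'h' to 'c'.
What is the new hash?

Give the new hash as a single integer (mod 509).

Answer: 118

Derivation:
val('h') = 8, val('c') = 3
Position k = 0, exponent = n-1-k = 3
B^3 mod M = 3^3 mod 509 = 27
Delta = (3 - 8) * 27 mod 509 = 374
New hash = (253 + 374) mod 509 = 118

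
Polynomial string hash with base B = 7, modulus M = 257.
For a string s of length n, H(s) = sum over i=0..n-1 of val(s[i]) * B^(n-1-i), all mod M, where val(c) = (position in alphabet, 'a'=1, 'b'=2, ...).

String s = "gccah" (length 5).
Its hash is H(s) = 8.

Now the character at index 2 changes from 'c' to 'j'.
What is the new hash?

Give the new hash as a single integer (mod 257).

val('c') = 3, val('j') = 10
Position k = 2, exponent = n-1-k = 2
B^2 mod M = 7^2 mod 257 = 49
Delta = (10 - 3) * 49 mod 257 = 86
New hash = (8 + 86) mod 257 = 94

Answer: 94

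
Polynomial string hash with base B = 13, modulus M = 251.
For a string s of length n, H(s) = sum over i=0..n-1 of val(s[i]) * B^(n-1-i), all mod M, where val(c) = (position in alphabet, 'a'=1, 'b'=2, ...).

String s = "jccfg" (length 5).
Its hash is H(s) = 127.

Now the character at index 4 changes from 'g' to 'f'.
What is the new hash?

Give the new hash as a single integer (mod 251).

Answer: 126

Derivation:
val('g') = 7, val('f') = 6
Position k = 4, exponent = n-1-k = 0
B^0 mod M = 13^0 mod 251 = 1
Delta = (6 - 7) * 1 mod 251 = 250
New hash = (127 + 250) mod 251 = 126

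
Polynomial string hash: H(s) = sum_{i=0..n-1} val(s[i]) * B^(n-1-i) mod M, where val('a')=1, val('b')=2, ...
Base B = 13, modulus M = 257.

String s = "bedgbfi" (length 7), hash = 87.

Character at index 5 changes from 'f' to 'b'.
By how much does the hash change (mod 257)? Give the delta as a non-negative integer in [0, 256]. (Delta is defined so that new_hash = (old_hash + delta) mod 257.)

Answer: 205

Derivation:
Delta formula: (val(new) - val(old)) * B^(n-1-k) mod M
  val('b') - val('f') = 2 - 6 = -4
  B^(n-1-k) = 13^1 mod 257 = 13
  Delta = -4 * 13 mod 257 = 205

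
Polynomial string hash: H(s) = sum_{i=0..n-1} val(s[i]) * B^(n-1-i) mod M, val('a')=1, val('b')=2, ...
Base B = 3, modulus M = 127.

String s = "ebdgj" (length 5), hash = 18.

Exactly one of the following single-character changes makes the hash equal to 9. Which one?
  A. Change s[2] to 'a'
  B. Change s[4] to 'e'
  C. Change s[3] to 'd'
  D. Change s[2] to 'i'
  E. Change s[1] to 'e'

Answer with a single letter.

Option A: s[2]='d'->'a', delta=(1-4)*3^2 mod 127 = 100, hash=18+100 mod 127 = 118
Option B: s[4]='j'->'e', delta=(5-10)*3^0 mod 127 = 122, hash=18+122 mod 127 = 13
Option C: s[3]='g'->'d', delta=(4-7)*3^1 mod 127 = 118, hash=18+118 mod 127 = 9 <-- target
Option D: s[2]='d'->'i', delta=(9-4)*3^2 mod 127 = 45, hash=18+45 mod 127 = 63
Option E: s[1]='b'->'e', delta=(5-2)*3^3 mod 127 = 81, hash=18+81 mod 127 = 99

Answer: C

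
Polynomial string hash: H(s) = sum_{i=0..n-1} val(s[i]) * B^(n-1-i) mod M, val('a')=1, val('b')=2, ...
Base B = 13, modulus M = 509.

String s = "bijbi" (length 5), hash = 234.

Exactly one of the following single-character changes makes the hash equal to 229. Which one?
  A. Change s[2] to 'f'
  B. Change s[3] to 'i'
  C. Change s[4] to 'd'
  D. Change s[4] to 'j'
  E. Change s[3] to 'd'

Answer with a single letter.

Option A: s[2]='j'->'f', delta=(6-10)*13^2 mod 509 = 342, hash=234+342 mod 509 = 67
Option B: s[3]='b'->'i', delta=(9-2)*13^1 mod 509 = 91, hash=234+91 mod 509 = 325
Option C: s[4]='i'->'d', delta=(4-9)*13^0 mod 509 = 504, hash=234+504 mod 509 = 229 <-- target
Option D: s[4]='i'->'j', delta=(10-9)*13^0 mod 509 = 1, hash=234+1 mod 509 = 235
Option E: s[3]='b'->'d', delta=(4-2)*13^1 mod 509 = 26, hash=234+26 mod 509 = 260

Answer: C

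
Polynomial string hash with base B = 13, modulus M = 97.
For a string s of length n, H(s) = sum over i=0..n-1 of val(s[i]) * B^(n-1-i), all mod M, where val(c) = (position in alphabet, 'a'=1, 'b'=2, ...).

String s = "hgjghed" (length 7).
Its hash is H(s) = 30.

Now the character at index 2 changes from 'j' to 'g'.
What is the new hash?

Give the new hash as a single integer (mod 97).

val('j') = 10, val('g') = 7
Position k = 2, exponent = n-1-k = 4
B^4 mod M = 13^4 mod 97 = 43
Delta = (7 - 10) * 43 mod 97 = 65
New hash = (30 + 65) mod 97 = 95

Answer: 95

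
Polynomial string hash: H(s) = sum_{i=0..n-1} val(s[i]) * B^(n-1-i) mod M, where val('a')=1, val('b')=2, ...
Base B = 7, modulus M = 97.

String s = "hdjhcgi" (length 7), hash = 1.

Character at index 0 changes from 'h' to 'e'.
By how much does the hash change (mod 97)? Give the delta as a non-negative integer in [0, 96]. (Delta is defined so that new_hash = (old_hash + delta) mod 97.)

Delta formula: (val(new) - val(old)) * B^(n-1-k) mod M
  val('e') - val('h') = 5 - 8 = -3
  B^(n-1-k) = 7^6 mod 97 = 85
  Delta = -3 * 85 mod 97 = 36

Answer: 36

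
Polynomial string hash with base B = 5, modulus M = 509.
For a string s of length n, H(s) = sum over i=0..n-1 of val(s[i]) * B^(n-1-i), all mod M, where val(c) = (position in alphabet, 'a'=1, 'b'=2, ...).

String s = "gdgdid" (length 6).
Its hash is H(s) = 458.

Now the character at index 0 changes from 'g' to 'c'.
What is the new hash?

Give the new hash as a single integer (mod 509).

Answer: 174

Derivation:
val('g') = 7, val('c') = 3
Position k = 0, exponent = n-1-k = 5
B^5 mod M = 5^5 mod 509 = 71
Delta = (3 - 7) * 71 mod 509 = 225
New hash = (458 + 225) mod 509 = 174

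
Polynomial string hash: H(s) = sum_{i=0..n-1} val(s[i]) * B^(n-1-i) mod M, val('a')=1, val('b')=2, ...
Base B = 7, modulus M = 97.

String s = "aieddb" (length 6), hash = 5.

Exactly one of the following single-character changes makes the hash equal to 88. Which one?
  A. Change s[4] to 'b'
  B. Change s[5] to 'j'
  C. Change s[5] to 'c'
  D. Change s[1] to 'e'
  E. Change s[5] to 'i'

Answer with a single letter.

Answer: A

Derivation:
Option A: s[4]='d'->'b', delta=(2-4)*7^1 mod 97 = 83, hash=5+83 mod 97 = 88 <-- target
Option B: s[5]='b'->'j', delta=(10-2)*7^0 mod 97 = 8, hash=5+8 mod 97 = 13
Option C: s[5]='b'->'c', delta=(3-2)*7^0 mod 97 = 1, hash=5+1 mod 97 = 6
Option D: s[1]='i'->'e', delta=(5-9)*7^4 mod 97 = 96, hash=5+96 mod 97 = 4
Option E: s[5]='b'->'i', delta=(9-2)*7^0 mod 97 = 7, hash=5+7 mod 97 = 12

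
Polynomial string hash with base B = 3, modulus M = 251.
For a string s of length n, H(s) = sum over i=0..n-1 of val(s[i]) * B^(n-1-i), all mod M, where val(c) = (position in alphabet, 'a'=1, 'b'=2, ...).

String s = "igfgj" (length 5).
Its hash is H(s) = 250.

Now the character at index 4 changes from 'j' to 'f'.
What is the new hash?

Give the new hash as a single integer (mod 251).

Answer: 246

Derivation:
val('j') = 10, val('f') = 6
Position k = 4, exponent = n-1-k = 0
B^0 mod M = 3^0 mod 251 = 1
Delta = (6 - 10) * 1 mod 251 = 247
New hash = (250 + 247) mod 251 = 246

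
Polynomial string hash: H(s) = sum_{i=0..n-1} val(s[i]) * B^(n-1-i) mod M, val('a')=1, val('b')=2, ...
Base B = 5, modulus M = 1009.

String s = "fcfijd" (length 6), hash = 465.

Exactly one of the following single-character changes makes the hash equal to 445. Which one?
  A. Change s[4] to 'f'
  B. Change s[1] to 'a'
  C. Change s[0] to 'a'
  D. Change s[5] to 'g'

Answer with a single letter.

Answer: A

Derivation:
Option A: s[4]='j'->'f', delta=(6-10)*5^1 mod 1009 = 989, hash=465+989 mod 1009 = 445 <-- target
Option B: s[1]='c'->'a', delta=(1-3)*5^4 mod 1009 = 768, hash=465+768 mod 1009 = 224
Option C: s[0]='f'->'a', delta=(1-6)*5^5 mod 1009 = 519, hash=465+519 mod 1009 = 984
Option D: s[5]='d'->'g', delta=(7-4)*5^0 mod 1009 = 3, hash=465+3 mod 1009 = 468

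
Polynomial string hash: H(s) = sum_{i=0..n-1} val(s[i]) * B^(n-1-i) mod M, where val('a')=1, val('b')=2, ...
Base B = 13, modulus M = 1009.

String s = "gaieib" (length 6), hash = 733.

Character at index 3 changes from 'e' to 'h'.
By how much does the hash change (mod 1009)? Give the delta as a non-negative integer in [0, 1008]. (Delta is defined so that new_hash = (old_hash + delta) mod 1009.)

Delta formula: (val(new) - val(old)) * B^(n-1-k) mod M
  val('h') - val('e') = 8 - 5 = 3
  B^(n-1-k) = 13^2 mod 1009 = 169
  Delta = 3 * 169 mod 1009 = 507

Answer: 507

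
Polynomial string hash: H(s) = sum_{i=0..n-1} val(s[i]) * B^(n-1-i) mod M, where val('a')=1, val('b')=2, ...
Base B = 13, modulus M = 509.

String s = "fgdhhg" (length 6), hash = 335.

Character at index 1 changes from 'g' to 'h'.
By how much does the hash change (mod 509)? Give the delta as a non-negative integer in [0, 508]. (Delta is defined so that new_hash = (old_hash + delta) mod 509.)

Delta formula: (val(new) - val(old)) * B^(n-1-k) mod M
  val('h') - val('g') = 8 - 7 = 1
  B^(n-1-k) = 13^4 mod 509 = 57
  Delta = 1 * 57 mod 509 = 57

Answer: 57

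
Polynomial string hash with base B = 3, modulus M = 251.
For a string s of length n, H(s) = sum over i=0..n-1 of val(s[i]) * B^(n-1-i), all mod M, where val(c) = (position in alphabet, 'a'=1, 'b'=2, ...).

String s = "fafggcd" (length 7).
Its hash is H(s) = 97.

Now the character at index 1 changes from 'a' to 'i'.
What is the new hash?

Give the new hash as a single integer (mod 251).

val('a') = 1, val('i') = 9
Position k = 1, exponent = n-1-k = 5
B^5 mod M = 3^5 mod 251 = 243
Delta = (9 - 1) * 243 mod 251 = 187
New hash = (97 + 187) mod 251 = 33

Answer: 33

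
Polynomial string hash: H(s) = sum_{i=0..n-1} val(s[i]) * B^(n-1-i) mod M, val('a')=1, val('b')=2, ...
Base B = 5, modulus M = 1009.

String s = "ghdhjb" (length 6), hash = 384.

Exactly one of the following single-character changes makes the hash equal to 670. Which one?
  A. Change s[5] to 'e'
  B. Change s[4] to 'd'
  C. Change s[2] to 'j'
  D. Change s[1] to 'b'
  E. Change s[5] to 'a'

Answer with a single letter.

Option A: s[5]='b'->'e', delta=(5-2)*5^0 mod 1009 = 3, hash=384+3 mod 1009 = 387
Option B: s[4]='j'->'d', delta=(4-10)*5^1 mod 1009 = 979, hash=384+979 mod 1009 = 354
Option C: s[2]='d'->'j', delta=(10-4)*5^3 mod 1009 = 750, hash=384+750 mod 1009 = 125
Option D: s[1]='h'->'b', delta=(2-8)*5^4 mod 1009 = 286, hash=384+286 mod 1009 = 670 <-- target
Option E: s[5]='b'->'a', delta=(1-2)*5^0 mod 1009 = 1008, hash=384+1008 mod 1009 = 383

Answer: D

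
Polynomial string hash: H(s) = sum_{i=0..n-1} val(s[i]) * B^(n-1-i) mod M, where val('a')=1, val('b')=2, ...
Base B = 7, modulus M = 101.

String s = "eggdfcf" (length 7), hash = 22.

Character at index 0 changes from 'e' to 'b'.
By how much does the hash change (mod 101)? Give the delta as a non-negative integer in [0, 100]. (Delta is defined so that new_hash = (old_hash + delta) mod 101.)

Delta formula: (val(new) - val(old)) * B^(n-1-k) mod M
  val('b') - val('e') = 2 - 5 = -3
  B^(n-1-k) = 7^6 mod 101 = 85
  Delta = -3 * 85 mod 101 = 48

Answer: 48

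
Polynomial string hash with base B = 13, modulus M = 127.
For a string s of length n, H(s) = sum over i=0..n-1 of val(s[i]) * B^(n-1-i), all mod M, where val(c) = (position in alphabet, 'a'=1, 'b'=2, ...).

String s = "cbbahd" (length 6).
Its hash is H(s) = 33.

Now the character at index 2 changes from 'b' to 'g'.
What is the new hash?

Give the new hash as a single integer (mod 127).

val('b') = 2, val('g') = 7
Position k = 2, exponent = n-1-k = 3
B^3 mod M = 13^3 mod 127 = 38
Delta = (7 - 2) * 38 mod 127 = 63
New hash = (33 + 63) mod 127 = 96

Answer: 96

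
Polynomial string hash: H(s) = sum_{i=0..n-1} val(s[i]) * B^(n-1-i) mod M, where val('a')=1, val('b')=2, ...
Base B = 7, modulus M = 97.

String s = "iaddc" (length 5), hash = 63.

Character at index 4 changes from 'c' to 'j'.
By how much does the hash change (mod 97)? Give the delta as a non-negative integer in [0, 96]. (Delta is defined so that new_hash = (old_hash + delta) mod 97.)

Delta formula: (val(new) - val(old)) * B^(n-1-k) mod M
  val('j') - val('c') = 10 - 3 = 7
  B^(n-1-k) = 7^0 mod 97 = 1
  Delta = 7 * 1 mod 97 = 7

Answer: 7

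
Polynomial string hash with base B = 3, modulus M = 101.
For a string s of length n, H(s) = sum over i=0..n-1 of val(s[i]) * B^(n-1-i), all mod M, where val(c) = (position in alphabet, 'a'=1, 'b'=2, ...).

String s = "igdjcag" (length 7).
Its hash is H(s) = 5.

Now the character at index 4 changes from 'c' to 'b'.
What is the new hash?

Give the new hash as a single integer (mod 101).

Answer: 97

Derivation:
val('c') = 3, val('b') = 2
Position k = 4, exponent = n-1-k = 2
B^2 mod M = 3^2 mod 101 = 9
Delta = (2 - 3) * 9 mod 101 = 92
New hash = (5 + 92) mod 101 = 97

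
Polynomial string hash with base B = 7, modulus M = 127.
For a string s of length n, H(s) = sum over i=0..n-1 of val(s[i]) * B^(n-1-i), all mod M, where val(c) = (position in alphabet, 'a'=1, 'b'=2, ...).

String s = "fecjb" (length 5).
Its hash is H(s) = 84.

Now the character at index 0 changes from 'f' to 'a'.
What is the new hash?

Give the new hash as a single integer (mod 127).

Answer: 17

Derivation:
val('f') = 6, val('a') = 1
Position k = 0, exponent = n-1-k = 4
B^4 mod M = 7^4 mod 127 = 115
Delta = (1 - 6) * 115 mod 127 = 60
New hash = (84 + 60) mod 127 = 17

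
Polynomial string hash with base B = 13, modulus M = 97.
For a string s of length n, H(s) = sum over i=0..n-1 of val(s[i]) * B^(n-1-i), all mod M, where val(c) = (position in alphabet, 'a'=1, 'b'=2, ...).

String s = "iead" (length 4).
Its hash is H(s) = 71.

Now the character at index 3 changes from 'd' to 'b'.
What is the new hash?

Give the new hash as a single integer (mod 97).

Answer: 69

Derivation:
val('d') = 4, val('b') = 2
Position k = 3, exponent = n-1-k = 0
B^0 mod M = 13^0 mod 97 = 1
Delta = (2 - 4) * 1 mod 97 = 95
New hash = (71 + 95) mod 97 = 69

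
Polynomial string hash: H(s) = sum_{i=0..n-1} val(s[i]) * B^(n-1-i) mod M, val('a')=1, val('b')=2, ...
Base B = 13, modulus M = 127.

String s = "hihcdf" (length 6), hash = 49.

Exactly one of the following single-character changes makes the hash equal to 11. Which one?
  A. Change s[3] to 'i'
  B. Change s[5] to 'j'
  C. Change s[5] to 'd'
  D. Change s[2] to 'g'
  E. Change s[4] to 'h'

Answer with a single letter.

Answer: D

Derivation:
Option A: s[3]='c'->'i', delta=(9-3)*13^2 mod 127 = 125, hash=49+125 mod 127 = 47
Option B: s[5]='f'->'j', delta=(10-6)*13^0 mod 127 = 4, hash=49+4 mod 127 = 53
Option C: s[5]='f'->'d', delta=(4-6)*13^0 mod 127 = 125, hash=49+125 mod 127 = 47
Option D: s[2]='h'->'g', delta=(7-8)*13^3 mod 127 = 89, hash=49+89 mod 127 = 11 <-- target
Option E: s[4]='d'->'h', delta=(8-4)*13^1 mod 127 = 52, hash=49+52 mod 127 = 101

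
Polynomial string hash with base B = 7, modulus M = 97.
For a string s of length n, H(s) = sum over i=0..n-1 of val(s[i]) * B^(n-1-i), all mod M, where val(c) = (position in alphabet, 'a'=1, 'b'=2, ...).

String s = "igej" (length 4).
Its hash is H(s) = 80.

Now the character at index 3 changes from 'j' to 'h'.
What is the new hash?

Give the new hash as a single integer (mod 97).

Answer: 78

Derivation:
val('j') = 10, val('h') = 8
Position k = 3, exponent = n-1-k = 0
B^0 mod M = 7^0 mod 97 = 1
Delta = (8 - 10) * 1 mod 97 = 95
New hash = (80 + 95) mod 97 = 78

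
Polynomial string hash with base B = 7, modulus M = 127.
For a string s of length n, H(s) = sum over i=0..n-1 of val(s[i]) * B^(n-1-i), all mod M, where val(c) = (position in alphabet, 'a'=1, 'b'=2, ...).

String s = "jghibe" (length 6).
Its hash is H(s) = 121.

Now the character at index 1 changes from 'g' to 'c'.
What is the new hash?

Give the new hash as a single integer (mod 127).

val('g') = 7, val('c') = 3
Position k = 1, exponent = n-1-k = 4
B^4 mod M = 7^4 mod 127 = 115
Delta = (3 - 7) * 115 mod 127 = 48
New hash = (121 + 48) mod 127 = 42

Answer: 42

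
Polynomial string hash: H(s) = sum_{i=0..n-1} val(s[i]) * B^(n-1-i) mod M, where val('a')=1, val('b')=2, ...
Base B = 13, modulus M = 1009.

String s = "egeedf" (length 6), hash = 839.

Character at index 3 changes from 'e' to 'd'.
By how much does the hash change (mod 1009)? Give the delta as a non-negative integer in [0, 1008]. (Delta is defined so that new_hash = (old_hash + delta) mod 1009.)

Delta formula: (val(new) - val(old)) * B^(n-1-k) mod M
  val('d') - val('e') = 4 - 5 = -1
  B^(n-1-k) = 13^2 mod 1009 = 169
  Delta = -1 * 169 mod 1009 = 840

Answer: 840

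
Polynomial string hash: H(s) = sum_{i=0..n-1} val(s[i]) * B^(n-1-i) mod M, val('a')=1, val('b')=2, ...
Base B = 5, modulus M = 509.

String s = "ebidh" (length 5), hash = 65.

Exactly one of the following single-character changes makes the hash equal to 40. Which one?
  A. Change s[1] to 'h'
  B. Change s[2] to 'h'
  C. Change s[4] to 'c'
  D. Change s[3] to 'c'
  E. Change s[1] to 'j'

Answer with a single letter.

Answer: B

Derivation:
Option A: s[1]='b'->'h', delta=(8-2)*5^3 mod 509 = 241, hash=65+241 mod 509 = 306
Option B: s[2]='i'->'h', delta=(8-9)*5^2 mod 509 = 484, hash=65+484 mod 509 = 40 <-- target
Option C: s[4]='h'->'c', delta=(3-8)*5^0 mod 509 = 504, hash=65+504 mod 509 = 60
Option D: s[3]='d'->'c', delta=(3-4)*5^1 mod 509 = 504, hash=65+504 mod 509 = 60
Option E: s[1]='b'->'j', delta=(10-2)*5^3 mod 509 = 491, hash=65+491 mod 509 = 47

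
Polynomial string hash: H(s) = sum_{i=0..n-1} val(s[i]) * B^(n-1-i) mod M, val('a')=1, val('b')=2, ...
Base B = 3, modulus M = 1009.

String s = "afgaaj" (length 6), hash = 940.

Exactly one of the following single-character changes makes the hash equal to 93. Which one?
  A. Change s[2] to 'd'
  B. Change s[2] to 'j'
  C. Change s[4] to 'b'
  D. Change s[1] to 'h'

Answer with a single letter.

Option A: s[2]='g'->'d', delta=(4-7)*3^3 mod 1009 = 928, hash=940+928 mod 1009 = 859
Option B: s[2]='g'->'j', delta=(10-7)*3^3 mod 1009 = 81, hash=940+81 mod 1009 = 12
Option C: s[4]='a'->'b', delta=(2-1)*3^1 mod 1009 = 3, hash=940+3 mod 1009 = 943
Option D: s[1]='f'->'h', delta=(8-6)*3^4 mod 1009 = 162, hash=940+162 mod 1009 = 93 <-- target

Answer: D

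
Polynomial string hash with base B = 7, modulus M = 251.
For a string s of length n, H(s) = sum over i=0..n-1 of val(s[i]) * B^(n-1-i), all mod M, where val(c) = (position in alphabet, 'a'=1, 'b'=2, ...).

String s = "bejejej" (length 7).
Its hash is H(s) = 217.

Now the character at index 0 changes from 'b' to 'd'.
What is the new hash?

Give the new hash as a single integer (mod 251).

val('b') = 2, val('d') = 4
Position k = 0, exponent = n-1-k = 6
B^6 mod M = 7^6 mod 251 = 181
Delta = (4 - 2) * 181 mod 251 = 111
New hash = (217 + 111) mod 251 = 77

Answer: 77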